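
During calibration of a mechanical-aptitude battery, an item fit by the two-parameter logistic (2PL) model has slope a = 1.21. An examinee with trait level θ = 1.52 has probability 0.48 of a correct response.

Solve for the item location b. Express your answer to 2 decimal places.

1.59

P(θ) = 1 / (1 + exp(−a(θ − b)))
logit(0.48) = ln(0.48/0.52) = -0.0800
b = θ − logit/(a) = 1.52 − (-0.0800)/1.2100 = 1.5862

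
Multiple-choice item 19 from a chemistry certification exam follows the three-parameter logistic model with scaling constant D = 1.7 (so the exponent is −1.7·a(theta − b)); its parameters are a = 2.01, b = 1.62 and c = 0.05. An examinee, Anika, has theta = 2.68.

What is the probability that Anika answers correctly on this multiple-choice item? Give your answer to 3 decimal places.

P(theta) = c + (1 − c) · 1 / (1 + exp(−D·a(theta − b)))
Exponent: 1.7 × 2.01 × (2.68 − 1.62) = 3.6220
1/(1 + e^{-3.6220}) = 0.9740
P = 0.05 + 0.95 × 0.9740 = 0.9753

0.975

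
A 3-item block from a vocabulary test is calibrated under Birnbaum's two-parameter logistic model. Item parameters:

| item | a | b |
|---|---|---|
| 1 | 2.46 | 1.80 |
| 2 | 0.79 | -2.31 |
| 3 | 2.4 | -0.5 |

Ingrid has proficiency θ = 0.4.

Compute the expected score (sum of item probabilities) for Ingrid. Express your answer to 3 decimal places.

P(θ) = 1 / (1 + exp(−a(θ − b)))
P_1 = 1/(1+e^{3.4440}) = 0.0309
P_2 = 1/(1+e^{-2.1409}) = 0.8948
P_3 = 1/(1+e^{-2.1600}) = 0.8966
E[score] = 0.0309 + 0.8948 + 0.8966 = 1.8224

1.822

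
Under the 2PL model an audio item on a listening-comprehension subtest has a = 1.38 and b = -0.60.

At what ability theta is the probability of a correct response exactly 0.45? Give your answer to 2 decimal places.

P(theta) = 1 / (1 + exp(−a(theta − b)))
logit = ln(0.4500/0.5500) = -0.2007
theta = b + logit/(a) = -0.60 + (-0.2007)/1.3800 = -0.7454

-0.75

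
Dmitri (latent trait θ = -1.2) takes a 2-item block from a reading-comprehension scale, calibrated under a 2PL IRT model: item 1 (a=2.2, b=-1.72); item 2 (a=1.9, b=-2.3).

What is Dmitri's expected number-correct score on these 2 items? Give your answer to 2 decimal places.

P(θ) = 1 / (1 + exp(−a(θ − b)))
P_1 = 1/(1+e^{-1.1440}) = 0.7584
P_2 = 1/(1+e^{-2.0900}) = 0.8899
E[score] = 0.7584 + 0.8899 = 1.6483

1.65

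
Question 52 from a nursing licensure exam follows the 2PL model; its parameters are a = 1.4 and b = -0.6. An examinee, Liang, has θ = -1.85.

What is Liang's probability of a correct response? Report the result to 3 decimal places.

P(θ) = 1 / (1 + exp(−a(θ − b)))
Exponent: 1.4 × (-1.85 − (-0.6)) = -1.7500
1/(1 + e^{1.7500}) = 0.1480

0.148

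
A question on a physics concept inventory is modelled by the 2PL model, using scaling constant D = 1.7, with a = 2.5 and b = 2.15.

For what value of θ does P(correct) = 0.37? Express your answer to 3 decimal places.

P(θ) = 1 / (1 + exp(−D·a(θ − b)))
logit = ln(0.3700/0.6300) = -0.5322
θ = b + logit/(1.7·a) = 2.15 + (-0.5322)/4.2500 = 2.0248

2.025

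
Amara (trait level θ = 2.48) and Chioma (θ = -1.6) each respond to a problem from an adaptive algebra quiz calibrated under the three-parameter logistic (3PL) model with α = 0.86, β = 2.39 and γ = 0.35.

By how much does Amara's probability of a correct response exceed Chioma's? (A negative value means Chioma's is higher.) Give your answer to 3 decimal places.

0.317

P(θ) = γ + (1 − γ) · 1 / (1 + exp(−α(θ − β)))
P(Amara) = 0.6876  [exponent 0.0774]
P(Chioma) = 0.3704  [exponent -3.4314]
Difference = 0.6876 − 0.3704 = 0.3172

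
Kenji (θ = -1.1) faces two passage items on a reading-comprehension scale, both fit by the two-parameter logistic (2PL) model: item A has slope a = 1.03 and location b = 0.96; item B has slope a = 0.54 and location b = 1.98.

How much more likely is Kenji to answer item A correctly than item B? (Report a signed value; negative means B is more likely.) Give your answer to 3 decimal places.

P(θ) = 1 / (1 + exp(−a(θ − b)))
P_A = 0.1070
P_B = 0.1593
P_A − P_B = -0.0523

-0.052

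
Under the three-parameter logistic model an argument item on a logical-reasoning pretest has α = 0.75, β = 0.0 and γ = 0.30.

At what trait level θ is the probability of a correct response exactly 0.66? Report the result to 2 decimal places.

P(θ) = γ + (1 − γ) · 1 / (1 + exp(−α(θ − β)))
Remove guessing floor: (0.66 − 0.30)/(1 − 0.30) = 0.5143
logit = ln(0.5143/0.4857) = 0.0572
θ = β + logit/(α) = 0.0 + 0.0572/0.7500 = 0.0762

0.08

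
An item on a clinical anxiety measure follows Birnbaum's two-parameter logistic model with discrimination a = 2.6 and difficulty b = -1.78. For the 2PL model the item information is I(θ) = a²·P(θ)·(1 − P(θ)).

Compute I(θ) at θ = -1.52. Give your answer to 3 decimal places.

1.511

P = 1/(1+e^{-0.6760}) = 0.6628
P(1−P) = 0.6628 × 0.3372 = 0.2235
I = a² × P(1−P) = 2.6² × 0.2235 = 1.51073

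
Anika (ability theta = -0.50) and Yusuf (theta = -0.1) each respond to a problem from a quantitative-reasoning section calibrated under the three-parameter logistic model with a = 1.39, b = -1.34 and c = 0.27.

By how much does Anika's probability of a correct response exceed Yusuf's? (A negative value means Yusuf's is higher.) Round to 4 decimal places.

P(theta) = c + (1 − c) · 1 / (1 + exp(−a(theta − b)))
P(Anika) = 0.8268  [exponent 1.1676]
P(Yusuf) = 0.8895  [exponent 1.7236]
Difference = 0.8268 − 0.8895 = -0.0627

-0.0627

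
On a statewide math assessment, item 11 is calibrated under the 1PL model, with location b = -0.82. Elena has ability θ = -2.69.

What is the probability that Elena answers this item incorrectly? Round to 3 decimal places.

0.866

P(θ) = 1 / (1 + exp(−(θ − b)))
Exponent: (-2.69 − (-0.82)) = -1.8700
1/(1 + e^{1.8700}) = 0.1335
P = 0.1335
P(incorrect) = 1 − 0.1335 = 0.8665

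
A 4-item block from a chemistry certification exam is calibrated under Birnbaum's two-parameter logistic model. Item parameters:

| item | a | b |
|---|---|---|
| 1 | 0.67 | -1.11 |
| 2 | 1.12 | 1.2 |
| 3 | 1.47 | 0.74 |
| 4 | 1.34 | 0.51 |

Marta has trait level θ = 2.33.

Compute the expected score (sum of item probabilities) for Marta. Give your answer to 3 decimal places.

P(θ) = 1 / (1 + exp(−a(θ − b)))
P_1 = 1/(1+e^{-2.3048}) = 0.9093
P_2 = 1/(1+e^{-1.2656}) = 0.7800
P_3 = 1/(1+e^{-2.3373}) = 0.9119
P_4 = 1/(1+e^{-2.4388}) = 0.9197
E[score] = 0.9093 + 0.7800 + 0.9119 + 0.9197 = 3.5209

3.521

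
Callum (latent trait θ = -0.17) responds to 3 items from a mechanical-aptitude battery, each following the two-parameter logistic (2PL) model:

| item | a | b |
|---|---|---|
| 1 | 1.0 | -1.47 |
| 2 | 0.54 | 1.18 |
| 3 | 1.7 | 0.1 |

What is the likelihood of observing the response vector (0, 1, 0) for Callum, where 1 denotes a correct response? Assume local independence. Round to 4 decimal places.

P(θ) = 1 / (1 + exp(−a(θ − b)))
P_1 = 1/(1+e^{-1.3000}) = 0.7858
P_2 = 1/(1+e^{0.7290}) = 0.3254
P_3 = 1/(1+e^{0.4590}) = 0.3872
L = (1−P_1) × P_2 × (1−P_3) = 0.2142 × 0.3254 × 0.6128 = 0.04271

0.0427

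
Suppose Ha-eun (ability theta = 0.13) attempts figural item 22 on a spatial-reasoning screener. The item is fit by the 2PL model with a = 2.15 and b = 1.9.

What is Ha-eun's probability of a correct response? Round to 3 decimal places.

P(theta) = 1 / (1 + exp(−a(theta − b)))
Exponent: 2.15 × (0.13 − 1.9) = -3.8055
1/(1 + e^{3.8055}) = 0.0218

0.022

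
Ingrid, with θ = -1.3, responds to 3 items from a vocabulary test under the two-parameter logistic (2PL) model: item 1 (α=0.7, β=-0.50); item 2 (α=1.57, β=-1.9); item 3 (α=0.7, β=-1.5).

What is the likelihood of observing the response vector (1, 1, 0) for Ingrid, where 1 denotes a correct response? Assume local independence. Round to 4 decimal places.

0.1216

P(θ) = 1 / (1 + exp(−α(θ − β)))
P_1 = 1/(1+e^{0.5600}) = 0.3635
P_2 = 1/(1+e^{-0.9420}) = 0.7195
P_3 = 1/(1+e^{-0.1400}) = 0.5349
L = P_1 × P_2 × (1−P_3) = 0.3635 × 0.7195 × 0.4651 = 0.12165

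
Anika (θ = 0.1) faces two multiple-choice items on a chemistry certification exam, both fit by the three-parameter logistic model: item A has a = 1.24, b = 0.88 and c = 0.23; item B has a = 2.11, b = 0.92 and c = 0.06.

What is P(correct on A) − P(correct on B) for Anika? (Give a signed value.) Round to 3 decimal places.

P(θ) = c + (1 − c) · 1 / (1 + exp(−a(θ − b)))
P_A = 0.4421
P_B = 0.2015
P_A − P_B = 0.2406

0.241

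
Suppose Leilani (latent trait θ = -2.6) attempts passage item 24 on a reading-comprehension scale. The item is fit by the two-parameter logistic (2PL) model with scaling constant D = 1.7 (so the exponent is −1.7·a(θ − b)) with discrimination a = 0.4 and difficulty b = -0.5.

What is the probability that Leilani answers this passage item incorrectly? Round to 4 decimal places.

P(θ) = 1 / (1 + exp(−D·a(θ − b)))
Exponent: 1.7 × 0.4 × (-2.6 − (-0.5)) = -1.4280
1/(1 + e^{1.4280}) = 0.1934
P = 0.1934
P(incorrect) = 1 − 0.1934 = 0.8066

0.8066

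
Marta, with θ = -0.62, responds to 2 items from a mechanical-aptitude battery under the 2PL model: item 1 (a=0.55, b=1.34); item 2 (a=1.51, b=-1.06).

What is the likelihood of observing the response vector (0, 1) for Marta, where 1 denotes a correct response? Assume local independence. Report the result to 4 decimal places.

0.4926

P(θ) = 1 / (1 + exp(−a(θ − b)))
P_1 = 1/(1+e^{1.0780}) = 0.2539
P_2 = 1/(1+e^{-0.6644}) = 0.6602
L = (1−P_1) × P_2 = 0.7461 × 0.6602 = 0.49262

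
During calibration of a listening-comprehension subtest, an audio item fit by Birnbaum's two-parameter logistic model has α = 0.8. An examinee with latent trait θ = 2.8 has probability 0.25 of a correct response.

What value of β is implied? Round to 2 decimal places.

P(θ) = 1 / (1 + exp(−α(θ − β)))
logit(0.25) = ln(0.25/0.75) = -1.0986
β = θ − logit/(α) = 2.8 − (-1.0986)/0.8000 = 4.1733

4.17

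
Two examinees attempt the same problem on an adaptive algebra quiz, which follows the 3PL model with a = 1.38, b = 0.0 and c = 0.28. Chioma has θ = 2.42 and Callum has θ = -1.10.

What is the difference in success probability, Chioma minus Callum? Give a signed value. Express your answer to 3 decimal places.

0.566

P(θ) = c + (1 − c) · 1 / (1 + exp(−a(θ − b)))
P(Chioma) = 0.9753  [exponent 3.3396]
P(Callum) = 0.4094  [exponent -1.5180]
Difference = 0.9753 − 0.4094 = 0.5659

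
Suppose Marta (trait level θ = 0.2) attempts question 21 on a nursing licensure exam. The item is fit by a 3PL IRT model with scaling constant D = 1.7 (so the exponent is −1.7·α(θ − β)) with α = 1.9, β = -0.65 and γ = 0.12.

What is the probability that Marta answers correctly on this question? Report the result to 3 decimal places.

P(θ) = γ + (1 − γ) · 1 / (1 + exp(−D·α(θ − β)))
Exponent: 1.7 × 1.9 × (0.2 − (-0.65)) = 2.7455
1/(1 + e^{-2.7455}) = 0.9397
P = 0.12 + 0.88 × 0.9397 = 0.9469

0.947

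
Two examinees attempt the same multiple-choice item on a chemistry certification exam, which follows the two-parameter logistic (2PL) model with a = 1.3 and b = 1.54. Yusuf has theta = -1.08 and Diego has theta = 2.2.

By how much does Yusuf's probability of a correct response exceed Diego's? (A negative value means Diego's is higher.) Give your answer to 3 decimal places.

P(theta) = 1 / (1 + exp(−a(theta − b)))
P(Yusuf) = 0.0321  [exponent -3.4060]
P(Diego) = 0.7022  [exponent 0.8580]
Difference = 0.0321 − 0.7022 = -0.6701

-0.670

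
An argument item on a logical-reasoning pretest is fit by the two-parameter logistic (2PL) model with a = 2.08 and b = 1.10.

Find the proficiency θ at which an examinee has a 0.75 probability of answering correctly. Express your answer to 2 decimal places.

P(θ) = 1 / (1 + exp(−a(θ − b)))
logit = ln(0.7500/0.2500) = 1.0986
θ = b + logit/(a) = 1.10 + 1.0986/2.0800 = 1.6282

1.63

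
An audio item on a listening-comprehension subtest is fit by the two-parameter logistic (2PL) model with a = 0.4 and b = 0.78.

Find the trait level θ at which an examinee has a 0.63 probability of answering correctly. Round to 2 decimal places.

P(θ) = 1 / (1 + exp(−a(θ − b)))
logit = ln(0.6300/0.3700) = 0.5322
θ = b + logit/(a) = 0.78 + 0.5322/0.4000 = 2.1105

2.11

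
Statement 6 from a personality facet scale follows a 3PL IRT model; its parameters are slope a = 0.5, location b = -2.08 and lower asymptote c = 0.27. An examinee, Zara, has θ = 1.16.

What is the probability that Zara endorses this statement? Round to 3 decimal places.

P(θ) = c + (1 − c) · 1 / (1 + exp(−a(θ − b)))
Exponent: 0.5 × (1.16 − (-2.08)) = 1.6200
1/(1 + e^{-1.6200}) = 0.8348
P = 0.27 + 0.73 × 0.8348 = 0.8794

0.879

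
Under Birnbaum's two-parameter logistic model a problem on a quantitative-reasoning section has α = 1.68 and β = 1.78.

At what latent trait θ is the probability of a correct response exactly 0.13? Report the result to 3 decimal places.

0.648

P(θ) = 1 / (1 + exp(−α(θ − β)))
logit = ln(0.1300/0.8700) = -1.9010
θ = β + logit/(α) = 1.78 + (-1.9010)/1.6800 = 0.6485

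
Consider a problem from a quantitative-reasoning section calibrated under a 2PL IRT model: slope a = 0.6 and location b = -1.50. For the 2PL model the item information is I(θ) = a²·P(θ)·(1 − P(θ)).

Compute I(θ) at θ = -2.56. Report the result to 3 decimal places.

P = 1/(1+e^{0.6360}) = 0.3462
P(1−P) = 0.3462 × 0.6538 = 0.2263
I = a² × P(1−P) = 0.6² × 0.2263 = 0.08148

0.081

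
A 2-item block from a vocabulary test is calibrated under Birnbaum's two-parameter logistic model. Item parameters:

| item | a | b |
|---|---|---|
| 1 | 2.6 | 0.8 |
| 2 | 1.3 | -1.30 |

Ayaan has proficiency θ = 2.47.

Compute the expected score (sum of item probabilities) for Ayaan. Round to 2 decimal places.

1.98

P(θ) = 1 / (1 + exp(−a(θ − b)))
P_1 = 1/(1+e^{-4.3420}) = 0.9872
P_2 = 1/(1+e^{-4.9010}) = 0.9926
E[score] = 0.9872 + 0.9926 = 1.9798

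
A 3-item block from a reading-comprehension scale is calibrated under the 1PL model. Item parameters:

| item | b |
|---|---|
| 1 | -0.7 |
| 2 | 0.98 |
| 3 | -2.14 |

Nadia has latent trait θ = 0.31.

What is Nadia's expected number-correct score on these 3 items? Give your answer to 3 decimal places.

P(θ) = 1 / (1 + exp(−(θ − b)))
P_1 = 1/(1+e^{-1.0100}) = 0.7330
P_2 = 1/(1+e^{0.6700}) = 0.3385
P_3 = 1/(1+e^{-2.4500}) = 0.9206
E[score] = 0.7330 + 0.3385 + 0.9206 = 1.9921

1.992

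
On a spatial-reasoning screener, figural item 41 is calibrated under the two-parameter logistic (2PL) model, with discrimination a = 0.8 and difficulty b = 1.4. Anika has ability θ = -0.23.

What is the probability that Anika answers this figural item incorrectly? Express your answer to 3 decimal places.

0.787

P(θ) = 1 / (1 + exp(−a(θ − b)))
Exponent: 0.8 × (-0.23 − 1.4) = -1.3040
1/(1 + e^{1.3040}) = 0.2135
P(incorrect) = 1 − 0.2135 = 0.7865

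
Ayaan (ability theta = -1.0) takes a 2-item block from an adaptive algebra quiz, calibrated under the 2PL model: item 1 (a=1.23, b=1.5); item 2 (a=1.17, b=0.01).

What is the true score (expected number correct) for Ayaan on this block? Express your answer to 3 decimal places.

P(theta) = 1 / (1 + exp(−a(theta − b)))
P_1 = 1/(1+e^{3.0750}) = 0.0442
P_2 = 1/(1+e^{1.1817}) = 0.2347
E[score] = 0.0442 + 0.2347 = 0.2789

0.279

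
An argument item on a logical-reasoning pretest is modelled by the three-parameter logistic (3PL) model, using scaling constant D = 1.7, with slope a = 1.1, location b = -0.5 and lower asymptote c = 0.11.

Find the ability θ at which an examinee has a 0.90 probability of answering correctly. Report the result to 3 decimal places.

0.605

P(θ) = c + (1 − c) · 1 / (1 + exp(−D·a(θ − b)))
Remove guessing floor: (0.90 − 0.11)/(1 − 0.11) = 0.8876
logit = ln(0.8876/0.1124) = 2.0669
θ = b + logit/(1.7·a) = -0.5 + 2.0669/1.8700 = 0.6053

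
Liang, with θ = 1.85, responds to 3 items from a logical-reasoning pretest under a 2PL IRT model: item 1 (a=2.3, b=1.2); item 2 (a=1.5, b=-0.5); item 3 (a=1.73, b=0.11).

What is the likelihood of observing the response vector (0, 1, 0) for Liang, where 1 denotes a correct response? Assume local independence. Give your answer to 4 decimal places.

0.0084

P(θ) = 1 / (1 + exp(−a(θ − b)))
P_1 = 1/(1+e^{-1.4950}) = 0.8168
P_2 = 1/(1+e^{-3.5250}) = 0.9714
P_3 = 1/(1+e^{-3.0102}) = 0.9530
L = (1−P_1) × P_2 × (1−P_3) = 0.1832 × 0.9714 × 0.0470 = 0.00836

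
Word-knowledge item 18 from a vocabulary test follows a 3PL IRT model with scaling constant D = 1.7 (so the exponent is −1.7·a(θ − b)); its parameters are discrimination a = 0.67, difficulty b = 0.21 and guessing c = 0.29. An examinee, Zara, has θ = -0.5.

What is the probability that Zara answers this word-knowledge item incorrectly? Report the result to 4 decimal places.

0.4912

P(θ) = c + (1 − c) · 1 / (1 + exp(−D·a(θ − b)))
Exponent: 1.7 × 0.67 × (-0.5 − 0.21) = -0.8087
1/(1 + e^{0.8087}) = 0.3082
P = 0.29 + 0.71 × 0.3082 = 0.5088
P(incorrect) = 1 − 0.5088 = 0.4912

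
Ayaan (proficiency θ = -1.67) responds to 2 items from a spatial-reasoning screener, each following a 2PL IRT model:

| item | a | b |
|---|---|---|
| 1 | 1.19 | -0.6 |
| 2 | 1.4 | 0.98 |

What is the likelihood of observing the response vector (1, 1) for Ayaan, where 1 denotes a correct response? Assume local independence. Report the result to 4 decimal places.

0.0052

P(θ) = 1 / (1 + exp(−a(θ − b)))
P_1 = 1/(1+e^{1.2733}) = 0.2187
P_2 = 1/(1+e^{3.7100}) = 0.0239
L = P_1 × P_2 = 0.2187 × 0.0239 = 0.00523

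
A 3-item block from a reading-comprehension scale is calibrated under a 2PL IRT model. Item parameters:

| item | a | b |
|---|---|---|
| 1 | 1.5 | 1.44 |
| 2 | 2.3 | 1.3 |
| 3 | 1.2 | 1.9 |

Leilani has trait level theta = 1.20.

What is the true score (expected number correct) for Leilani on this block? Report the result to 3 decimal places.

1.155

P(theta) = 1 / (1 + exp(−a(theta − b)))
P_1 = 1/(1+e^{0.3600}) = 0.4110
P_2 = 1/(1+e^{0.2300}) = 0.4428
P_3 = 1/(1+e^{0.8400}) = 0.3015
E[score] = 0.4110 + 0.4428 + 0.3015 = 1.1552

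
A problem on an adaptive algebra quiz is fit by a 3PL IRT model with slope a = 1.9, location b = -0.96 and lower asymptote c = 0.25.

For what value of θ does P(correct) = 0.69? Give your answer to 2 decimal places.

P(θ) = c + (1 − c) · 1 / (1 + exp(−a(θ − b)))
Remove guessing floor: (0.69 − 0.25)/(1 − 0.25) = 0.5867
logit = ln(0.5867/0.4133) = 0.3502
θ = b + logit/(a) = -0.96 + 0.3502/1.9000 = -0.7757

-0.78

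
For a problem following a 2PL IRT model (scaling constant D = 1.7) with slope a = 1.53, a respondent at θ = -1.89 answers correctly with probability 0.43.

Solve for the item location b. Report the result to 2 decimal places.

-1.78

P(θ) = 1 / (1 + exp(−D·a(θ − b)))
logit(0.43) = ln(0.43/0.57) = -0.2819
b = θ − logit/(1.7·a) = -1.89 − (-0.2819)/2.6010 = -1.7816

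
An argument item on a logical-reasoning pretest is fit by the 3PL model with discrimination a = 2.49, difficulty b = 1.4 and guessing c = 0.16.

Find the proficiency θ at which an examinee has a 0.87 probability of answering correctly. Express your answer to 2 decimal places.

P(θ) = c + (1 − c) · 1 / (1 + exp(−a(θ − b)))
Remove guessing floor: (0.87 − 0.16)/(1 − 0.16) = 0.8452
logit = ln(0.8452/0.1548) = 1.6977
θ = b + logit/(a) = 1.4 + 1.6977/2.4900 = 2.0818

2.08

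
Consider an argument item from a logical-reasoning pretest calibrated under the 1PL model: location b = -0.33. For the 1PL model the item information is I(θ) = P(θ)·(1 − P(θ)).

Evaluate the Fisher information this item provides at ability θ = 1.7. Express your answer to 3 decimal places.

0.103

P = 1/(1+e^{-2.0300}) = 0.8839
P(1−P) = 0.8839 × 0.1161 = 0.1026
I = P(1−P) = 0.10261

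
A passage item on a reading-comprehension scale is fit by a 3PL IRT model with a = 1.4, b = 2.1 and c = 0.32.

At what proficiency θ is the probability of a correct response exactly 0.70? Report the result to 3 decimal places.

P(θ) = c + (1 − c) · 1 / (1 + exp(−a(θ − b)))
Remove guessing floor: (0.70 − 0.32)/(1 − 0.32) = 0.5588
logit = ln(0.5588/0.4412) = 0.2364
θ = b + logit/(a) = 2.1 + 0.2364/1.4000 = 2.2688

2.269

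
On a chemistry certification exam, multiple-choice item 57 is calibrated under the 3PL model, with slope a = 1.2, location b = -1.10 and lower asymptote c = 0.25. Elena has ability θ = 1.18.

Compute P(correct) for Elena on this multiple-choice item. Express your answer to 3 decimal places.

0.954

P(θ) = c + (1 − c) · 1 / (1 + exp(−a(θ − b)))
Exponent: 1.2 × (1.18 − (-1.10)) = 2.7360
1/(1 + e^{-2.7360}) = 0.9391
P = 0.25 + 0.75 × 0.9391 = 0.9543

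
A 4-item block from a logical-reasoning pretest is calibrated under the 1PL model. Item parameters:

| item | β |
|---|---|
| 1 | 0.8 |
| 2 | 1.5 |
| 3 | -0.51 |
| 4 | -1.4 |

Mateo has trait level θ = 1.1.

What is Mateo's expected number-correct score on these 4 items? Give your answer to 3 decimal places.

2.733

P(θ) = 1 / (1 + exp(−(θ − β)))
P_1 = 1/(1+e^{-0.3000}) = 0.5744
P_2 = 1/(1+e^{0.4000}) = 0.4013
P_3 = 1/(1+e^{-1.6100}) = 0.8334
P_4 = 1/(1+e^{-2.5000}) = 0.9241
E[score] = 0.5744 + 0.4013 + 0.8334 + 0.9241 = 2.7333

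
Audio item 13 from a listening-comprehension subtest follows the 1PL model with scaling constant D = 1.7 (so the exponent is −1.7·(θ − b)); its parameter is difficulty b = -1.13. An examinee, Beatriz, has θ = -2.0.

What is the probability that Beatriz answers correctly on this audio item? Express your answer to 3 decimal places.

P(θ) = 1 / (1 + exp(−D·(θ − b)))
Exponent: 1.7 × (-2.0 − (-1.13)) = -1.4790
1/(1 + e^{1.4790}) = 0.1856
P = 0.1856

0.186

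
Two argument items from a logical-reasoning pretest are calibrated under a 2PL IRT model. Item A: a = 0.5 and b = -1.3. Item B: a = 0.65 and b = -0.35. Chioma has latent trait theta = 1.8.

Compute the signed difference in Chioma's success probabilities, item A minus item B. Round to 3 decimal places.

0.023

P(theta) = 1 / (1 + exp(−a(theta − b)))
P_A = 0.8249
P_B = 0.8018
P_A − P_B = 0.0231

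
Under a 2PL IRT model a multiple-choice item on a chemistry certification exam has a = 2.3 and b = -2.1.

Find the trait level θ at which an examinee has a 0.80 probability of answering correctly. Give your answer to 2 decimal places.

-1.50

P(θ) = 1 / (1 + exp(−a(θ − b)))
logit = ln(0.8000/0.2000) = 1.3863
θ = b + logit/(a) = -2.1 + 1.3863/2.3000 = -1.4973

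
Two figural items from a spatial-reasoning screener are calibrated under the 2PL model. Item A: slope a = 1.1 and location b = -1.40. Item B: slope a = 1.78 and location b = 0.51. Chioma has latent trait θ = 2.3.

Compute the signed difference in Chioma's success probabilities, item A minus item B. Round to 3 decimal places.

0.023

P(θ) = 1 / (1 + exp(−a(θ − b)))
P_A = 0.9832
P_B = 0.9603
P_A − P_B = 0.0229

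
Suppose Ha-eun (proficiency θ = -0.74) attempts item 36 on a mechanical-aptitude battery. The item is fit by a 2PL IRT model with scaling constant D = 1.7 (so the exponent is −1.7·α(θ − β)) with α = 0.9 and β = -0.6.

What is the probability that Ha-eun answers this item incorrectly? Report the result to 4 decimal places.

P(θ) = 1 / (1 + exp(−D·α(θ − β)))
Exponent: 1.7 × 0.9 × (-0.74 − (-0.6)) = -0.2142
1/(1 + e^{0.2142}) = 0.4467
P = 0.4467
P(incorrect) = 1 − 0.4467 = 0.5533

0.5533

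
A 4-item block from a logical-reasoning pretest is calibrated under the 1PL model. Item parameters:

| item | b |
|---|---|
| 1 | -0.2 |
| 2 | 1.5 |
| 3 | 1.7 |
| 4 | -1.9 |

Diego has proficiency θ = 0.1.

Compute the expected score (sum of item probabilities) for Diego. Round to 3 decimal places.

1.821

P(θ) = 1 / (1 + exp(−(θ − b)))
P_1 = 1/(1+e^{-0.3000}) = 0.5744
P_2 = 1/(1+e^{1.4000}) = 0.1978
P_3 = 1/(1+e^{1.6000}) = 0.1680
P_4 = 1/(1+e^{-2.0000}) = 0.8808
E[score] = 0.5744 + 0.1978 + 0.1680 + 0.8808 = 1.8210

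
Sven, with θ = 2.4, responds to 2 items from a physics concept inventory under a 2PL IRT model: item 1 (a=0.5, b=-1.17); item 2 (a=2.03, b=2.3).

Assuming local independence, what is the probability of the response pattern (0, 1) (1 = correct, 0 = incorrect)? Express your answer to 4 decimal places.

0.0791

P(θ) = 1 / (1 + exp(−a(θ − b)))
P_1 = 1/(1+e^{-1.7850}) = 0.8563
P_2 = 1/(1+e^{-0.2030}) = 0.5506
L = (1−P_1) × P_2 = 0.1437 × 0.5506 = 0.07911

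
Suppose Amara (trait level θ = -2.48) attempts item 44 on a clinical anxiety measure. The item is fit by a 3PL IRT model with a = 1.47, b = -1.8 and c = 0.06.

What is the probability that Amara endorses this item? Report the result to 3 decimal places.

0.313

P(θ) = c + (1 − c) · 1 / (1 + exp(−a(θ − b)))
Exponent: 1.47 × (-2.48 − (-1.8)) = -0.9996
1/(1 + e^{0.9996}) = 0.2690
P = 0.06 + 0.94 × 0.2690 = 0.3129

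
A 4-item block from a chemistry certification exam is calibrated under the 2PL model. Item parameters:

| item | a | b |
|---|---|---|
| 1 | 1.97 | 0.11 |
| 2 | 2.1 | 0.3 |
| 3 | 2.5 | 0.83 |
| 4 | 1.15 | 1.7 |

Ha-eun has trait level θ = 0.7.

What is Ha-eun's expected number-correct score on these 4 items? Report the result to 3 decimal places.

2.120

P(θ) = 1 / (1 + exp(−a(θ − b)))
P_1 = 1/(1+e^{-1.1623}) = 0.7618
P_2 = 1/(1+e^{-0.8400}) = 0.6985
P_3 = 1/(1+e^{0.3250}) = 0.4195
P_4 = 1/(1+e^{1.1500}) = 0.2405
E[score] = 0.7618 + 0.6985 + 0.4195 + 0.2405 = 2.1202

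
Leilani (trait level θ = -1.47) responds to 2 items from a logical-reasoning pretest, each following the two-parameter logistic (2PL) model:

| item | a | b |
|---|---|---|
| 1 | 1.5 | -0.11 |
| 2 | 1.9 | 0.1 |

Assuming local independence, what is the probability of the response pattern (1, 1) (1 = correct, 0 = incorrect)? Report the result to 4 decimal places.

0.0055

P(θ) = 1 / (1 + exp(−a(θ − b)))
P_1 = 1/(1+e^{2.0400}) = 0.1151
P_2 = 1/(1+e^{2.9830}) = 0.0482
L = P_1 × P_2 = 0.1151 × 0.0482 = 0.00555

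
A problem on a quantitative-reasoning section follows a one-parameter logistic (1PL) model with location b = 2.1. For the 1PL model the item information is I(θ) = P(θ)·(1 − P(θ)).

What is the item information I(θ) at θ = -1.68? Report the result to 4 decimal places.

0.0218

P = 1/(1+e^{3.7800}) = 0.0223
P(1−P) = 0.0223 × 0.9777 = 0.0218
I = P(1−P) = 0.02182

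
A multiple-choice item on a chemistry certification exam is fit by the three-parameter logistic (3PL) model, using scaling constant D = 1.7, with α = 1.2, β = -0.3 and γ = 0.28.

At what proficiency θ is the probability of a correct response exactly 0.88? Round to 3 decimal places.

P(θ) = γ + (1 − γ) · 1 / (1 + exp(−D·α(θ − β)))
Remove guessing floor: (0.88 − 0.28)/(1 − 0.28) = 0.8333
logit = ln(0.8333/0.1667) = 1.6094
θ = β + logit/(1.7·α) = -0.3 + 1.6094/2.0400 = 0.4889

0.489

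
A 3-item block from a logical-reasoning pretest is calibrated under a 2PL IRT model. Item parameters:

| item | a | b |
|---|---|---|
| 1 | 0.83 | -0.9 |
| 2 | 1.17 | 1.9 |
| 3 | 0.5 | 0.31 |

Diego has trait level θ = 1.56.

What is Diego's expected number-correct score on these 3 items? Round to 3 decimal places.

1.938

P(θ) = 1 / (1 + exp(−a(θ − b)))
P_1 = 1/(1+e^{-2.0418}) = 0.8851
P_2 = 1/(1+e^{0.3978}) = 0.4018
P_3 = 1/(1+e^{-0.6250}) = 0.6514
E[score] = 0.8851 + 0.4018 + 0.6514 = 1.9383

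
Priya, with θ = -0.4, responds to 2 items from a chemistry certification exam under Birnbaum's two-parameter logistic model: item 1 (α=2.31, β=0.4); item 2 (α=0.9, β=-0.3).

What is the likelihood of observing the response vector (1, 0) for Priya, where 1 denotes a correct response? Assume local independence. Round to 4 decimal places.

P(θ) = 1 / (1 + exp(−α(θ − β)))
P_1 = 1/(1+e^{1.8480}) = 0.1361
P_2 = 1/(1+e^{0.0900}) = 0.4775
L = P_1 × (1−P_2) = 0.1361 × 0.5225 = 0.07111

0.0711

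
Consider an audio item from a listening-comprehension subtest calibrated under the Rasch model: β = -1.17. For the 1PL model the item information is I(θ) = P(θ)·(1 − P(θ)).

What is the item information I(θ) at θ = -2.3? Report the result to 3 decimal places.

0.185

P = 1/(1+e^{1.1300}) = 0.2442
P(1−P) = 0.2442 × 0.7558 = 0.1845
I = P(1−P) = 0.18455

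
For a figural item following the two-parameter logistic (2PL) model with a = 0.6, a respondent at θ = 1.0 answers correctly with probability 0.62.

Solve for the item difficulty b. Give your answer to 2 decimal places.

P(θ) = 1 / (1 + exp(−a(θ − b)))
logit(0.62) = ln(0.62/0.38) = 0.4895
b = θ − logit/(a) = 1.0 − 0.4895/0.6000 = 0.1841

0.18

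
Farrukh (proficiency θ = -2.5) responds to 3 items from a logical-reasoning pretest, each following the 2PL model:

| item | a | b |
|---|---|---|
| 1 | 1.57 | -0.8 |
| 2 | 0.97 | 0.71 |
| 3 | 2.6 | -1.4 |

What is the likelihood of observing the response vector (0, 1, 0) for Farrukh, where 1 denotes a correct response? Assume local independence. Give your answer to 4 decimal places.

P(θ) = 1 / (1 + exp(−a(θ − b)))
P_1 = 1/(1+e^{2.6690}) = 0.0648
P_2 = 1/(1+e^{3.1137}) = 0.0425
P_3 = 1/(1+e^{2.8600}) = 0.0542
L = (1−P_1) × P_2 × (1−P_3) = 0.9352 × 0.0425 × 0.9458 = 0.03763

0.0376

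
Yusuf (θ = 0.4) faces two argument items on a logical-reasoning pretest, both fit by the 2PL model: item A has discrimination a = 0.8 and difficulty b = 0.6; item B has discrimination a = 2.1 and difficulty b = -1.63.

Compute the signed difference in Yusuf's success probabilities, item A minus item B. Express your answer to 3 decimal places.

P(θ) = 1 / (1 + exp(−a(θ − b)))
P_A = 0.4601
P_B = 0.9861
P_A − P_B = -0.5260

-0.526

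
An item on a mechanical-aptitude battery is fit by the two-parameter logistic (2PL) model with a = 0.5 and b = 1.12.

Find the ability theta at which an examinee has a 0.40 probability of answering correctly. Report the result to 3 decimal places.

P(theta) = 1 / (1 + exp(−a(theta − b)))
logit = ln(0.4000/0.6000) = -0.4055
theta = b + logit/(a) = 1.12 + (-0.4055)/0.5000 = 0.3091

0.309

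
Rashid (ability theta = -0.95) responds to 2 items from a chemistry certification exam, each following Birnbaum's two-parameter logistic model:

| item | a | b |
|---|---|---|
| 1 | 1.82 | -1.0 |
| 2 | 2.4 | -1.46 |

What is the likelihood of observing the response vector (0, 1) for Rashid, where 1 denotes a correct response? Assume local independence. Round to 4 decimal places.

0.3688

P(theta) = 1 / (1 + exp(−a(theta − b)))
P_1 = 1/(1+e^{-0.0910}) = 0.5227
P_2 = 1/(1+e^{-1.2240}) = 0.7728
L = (1−P_1) × P_2 = 0.4773 × 0.7728 = 0.36882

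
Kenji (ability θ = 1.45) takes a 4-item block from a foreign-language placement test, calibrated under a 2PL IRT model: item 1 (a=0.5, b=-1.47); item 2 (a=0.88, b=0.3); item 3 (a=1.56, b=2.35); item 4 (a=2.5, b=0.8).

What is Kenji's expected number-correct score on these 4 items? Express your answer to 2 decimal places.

2.58

P(θ) = 1 / (1 + exp(−a(θ − b)))
P_1 = 1/(1+e^{-1.4600}) = 0.8115
P_2 = 1/(1+e^{-1.0120}) = 0.7334
P_3 = 1/(1+e^{1.4040}) = 0.1972
P_4 = 1/(1+e^{-1.6250}) = 0.8355
E[score] = 0.8115 + 0.7334 + 0.1972 + 0.8355 = 2.5776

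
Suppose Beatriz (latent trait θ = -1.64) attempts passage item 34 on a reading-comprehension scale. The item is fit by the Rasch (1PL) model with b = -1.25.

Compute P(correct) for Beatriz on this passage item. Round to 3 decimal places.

0.404

P(θ) = 1 / (1 + exp(−(θ − b)))
Exponent: (-1.64 − (-1.25)) = -0.3900
1/(1 + e^{0.3900}) = 0.4037
P = 0.4037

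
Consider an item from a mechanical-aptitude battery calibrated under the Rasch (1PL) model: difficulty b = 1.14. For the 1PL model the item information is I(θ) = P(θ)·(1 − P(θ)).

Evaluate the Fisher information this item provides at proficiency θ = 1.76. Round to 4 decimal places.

P = 1/(1+e^{-0.6200}) = 0.6502
P(1−P) = 0.6502 × 0.3498 = 0.2274
I = P(1−P) = 0.22743

0.2274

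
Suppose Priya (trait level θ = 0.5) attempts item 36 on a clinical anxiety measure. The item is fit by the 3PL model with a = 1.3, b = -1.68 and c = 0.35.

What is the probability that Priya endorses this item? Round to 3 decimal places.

P(θ) = c + (1 − c) · 1 / (1 + exp(−a(θ − b)))
Exponent: 1.3 × (0.5 − (-1.68)) = 2.8340
1/(1 + e^{-2.8340}) = 0.9445
P = 0.35 + 0.65 × 0.9445 = 0.9639

0.964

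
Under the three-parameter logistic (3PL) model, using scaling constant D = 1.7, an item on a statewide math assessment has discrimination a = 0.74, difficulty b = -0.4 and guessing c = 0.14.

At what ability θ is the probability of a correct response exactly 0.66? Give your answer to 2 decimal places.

P(θ) = c + (1 − c) · 1 / (1 + exp(−D·a(θ − b)))
Remove guessing floor: (0.66 − 0.14)/(1 − 0.14) = 0.6047
logit = ln(0.6047/0.3953) = 0.4249
θ = b + logit/(1.7·a) = -0.4 + 0.4249/1.2580 = -0.0623

-0.06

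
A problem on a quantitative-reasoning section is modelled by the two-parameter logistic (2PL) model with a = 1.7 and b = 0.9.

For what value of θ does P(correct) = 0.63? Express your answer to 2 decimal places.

1.21

P(θ) = 1 / (1 + exp(−a(θ − b)))
logit = ln(0.6300/0.3700) = 0.5322
θ = b + logit/(a) = 0.9 + 0.5322/1.7000 = 1.2131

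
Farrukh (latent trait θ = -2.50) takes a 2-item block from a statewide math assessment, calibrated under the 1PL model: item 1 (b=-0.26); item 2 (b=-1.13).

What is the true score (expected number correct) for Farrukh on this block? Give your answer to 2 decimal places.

0.30

P(θ) = 1 / (1 + exp(−(θ − b)))
P_1 = 1/(1+e^{2.2400}) = 0.0962
P_2 = 1/(1+e^{1.3700}) = 0.2026
E[score] = 0.0962 + 0.2026 = 0.2988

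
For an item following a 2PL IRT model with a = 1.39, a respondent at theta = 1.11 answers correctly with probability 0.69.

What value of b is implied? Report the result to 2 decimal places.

P(theta) = 1 / (1 + exp(−a(theta − b)))
logit(0.69) = ln(0.69/0.31) = 0.8001
b = theta − logit/(a) = 1.11 − 0.8001/1.3900 = 0.5344

0.53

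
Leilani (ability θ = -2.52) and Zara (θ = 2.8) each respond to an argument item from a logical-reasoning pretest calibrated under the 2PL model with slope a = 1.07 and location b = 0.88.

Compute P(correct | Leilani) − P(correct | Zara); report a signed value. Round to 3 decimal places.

-0.861

P(θ) = 1 / (1 + exp(−a(θ − b)))
P(Leilani) = 0.0256  [exponent -3.6380]
P(Zara) = 0.8864  [exponent 2.0544]
Difference = 0.0256 − 0.8864 = -0.8608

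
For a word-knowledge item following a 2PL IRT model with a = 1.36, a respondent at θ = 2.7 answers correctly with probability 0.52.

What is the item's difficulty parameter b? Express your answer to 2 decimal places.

2.64

P(θ) = 1 / (1 + exp(−a(θ − b)))
logit(0.52) = ln(0.52/0.48) = 0.0800
b = θ − logit/(a) = 2.7 − 0.0800/1.3600 = 2.6411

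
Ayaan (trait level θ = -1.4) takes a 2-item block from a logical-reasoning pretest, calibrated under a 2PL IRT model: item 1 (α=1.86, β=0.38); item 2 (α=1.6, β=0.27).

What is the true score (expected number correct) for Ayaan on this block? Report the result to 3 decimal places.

0.100

P(θ) = 1 / (1 + exp(−α(θ − β)))
P_1 = 1/(1+e^{3.3108}) = 0.0352
P_2 = 1/(1+e^{2.6720}) = 0.0646
E[score] = 0.0352 + 0.0646 = 0.0998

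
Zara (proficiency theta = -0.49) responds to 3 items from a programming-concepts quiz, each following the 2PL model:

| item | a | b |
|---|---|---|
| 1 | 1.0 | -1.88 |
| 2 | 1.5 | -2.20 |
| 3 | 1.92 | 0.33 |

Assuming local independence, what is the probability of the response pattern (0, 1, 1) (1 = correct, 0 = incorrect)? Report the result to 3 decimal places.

P(theta) = 1 / (1 + exp(−a(theta − b)))
P_1 = 1/(1+e^{-1.3900}) = 0.8006
P_2 = 1/(1+e^{-2.5650}) = 0.9286
P_3 = 1/(1+e^{1.5744}) = 0.1716
L = (1−P_1) × P_2 × P_3 = 0.1994 × 0.9286 × 0.1716 = 0.03177

0.032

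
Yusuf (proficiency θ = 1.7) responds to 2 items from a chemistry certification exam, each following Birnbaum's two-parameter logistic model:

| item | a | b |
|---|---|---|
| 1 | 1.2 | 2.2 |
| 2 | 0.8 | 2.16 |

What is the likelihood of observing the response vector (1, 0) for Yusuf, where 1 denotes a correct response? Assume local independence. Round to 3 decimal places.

0.209

P(θ) = 1 / (1 + exp(−a(θ − b)))
P_1 = 1/(1+e^{0.6000}) = 0.3543
P_2 = 1/(1+e^{0.3680}) = 0.4090
L = P_1 × (1−P_2) = 0.3543 × 0.5910 = 0.20941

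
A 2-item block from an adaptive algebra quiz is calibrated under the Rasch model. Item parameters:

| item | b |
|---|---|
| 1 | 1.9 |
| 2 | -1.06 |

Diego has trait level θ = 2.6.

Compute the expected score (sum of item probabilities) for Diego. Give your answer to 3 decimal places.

1.643

P(θ) = 1 / (1 + exp(−(θ − b)))
P_1 = 1/(1+e^{-0.7000}) = 0.6682
P_2 = 1/(1+e^{-3.6600}) = 0.9749
E[score] = 0.6682 + 0.9749 = 1.6431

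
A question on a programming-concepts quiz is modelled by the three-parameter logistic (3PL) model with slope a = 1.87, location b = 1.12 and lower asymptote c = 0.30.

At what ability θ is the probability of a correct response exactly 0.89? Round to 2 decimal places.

2.02

P(θ) = c + (1 − c) · 1 / (1 + exp(−a(θ − b)))
Remove guessing floor: (0.89 − 0.30)/(1 − 0.30) = 0.8429
logit = ln(0.8429/0.1571) = 1.6796
θ = b + logit/(a) = 1.12 + 1.6796/1.8700 = 2.0182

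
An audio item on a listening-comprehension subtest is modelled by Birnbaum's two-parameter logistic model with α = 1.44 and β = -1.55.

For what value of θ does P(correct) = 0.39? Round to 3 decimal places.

-1.861

P(θ) = 1 / (1 + exp(−α(θ − β)))
logit = ln(0.3900/0.6100) = -0.4473
θ = β + logit/(α) = -1.55 + (-0.4473)/1.4400 = -1.8606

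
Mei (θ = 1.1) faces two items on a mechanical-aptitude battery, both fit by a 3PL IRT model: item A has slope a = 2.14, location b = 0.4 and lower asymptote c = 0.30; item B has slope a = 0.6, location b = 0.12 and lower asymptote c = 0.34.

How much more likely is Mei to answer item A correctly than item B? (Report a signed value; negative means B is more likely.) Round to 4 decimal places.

0.1078

P(θ) = c + (1 − c) · 1 / (1 + exp(−a(θ − b)))
P_A = 0.8721
P_B = 0.7643
P_A − P_B = 0.1078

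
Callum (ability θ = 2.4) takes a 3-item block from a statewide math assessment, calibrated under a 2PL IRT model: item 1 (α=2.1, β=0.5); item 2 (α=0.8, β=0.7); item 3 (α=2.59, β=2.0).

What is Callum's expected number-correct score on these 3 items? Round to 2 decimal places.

2.52

P(θ) = 1 / (1 + exp(−α(θ − β)))
P_1 = 1/(1+e^{-3.9900}) = 0.9818
P_2 = 1/(1+e^{-1.3600}) = 0.7958
P_3 = 1/(1+e^{-1.0360}) = 0.7381
E[score] = 0.9818 + 0.7958 + 0.7381 = 2.5157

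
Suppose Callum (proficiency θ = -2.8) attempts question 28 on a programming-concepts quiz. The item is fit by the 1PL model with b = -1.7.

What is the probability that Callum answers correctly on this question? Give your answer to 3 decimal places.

0.250

P(θ) = 1 / (1 + exp(−(θ − b)))
Exponent: (-2.8 − (-1.7)) = -1.1000
1/(1 + e^{1.1000}) = 0.2497
P = 0.2497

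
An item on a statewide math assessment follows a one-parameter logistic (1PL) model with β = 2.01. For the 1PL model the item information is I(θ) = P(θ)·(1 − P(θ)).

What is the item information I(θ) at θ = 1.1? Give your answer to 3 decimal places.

0.205

P = 1/(1+e^{0.9100}) = 0.2870
P(1−P) = 0.2870 × 0.7130 = 0.2046
I = P(1−P) = 0.20463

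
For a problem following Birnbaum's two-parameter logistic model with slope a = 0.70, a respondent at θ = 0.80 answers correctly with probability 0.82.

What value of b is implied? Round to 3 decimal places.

-1.366

P(θ) = 1 / (1 + exp(−a(θ − b)))
logit(0.82) = ln(0.82/0.18) = 1.5163
b = θ − logit/(a) = 0.80 − 1.5163/0.7000 = -1.3662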